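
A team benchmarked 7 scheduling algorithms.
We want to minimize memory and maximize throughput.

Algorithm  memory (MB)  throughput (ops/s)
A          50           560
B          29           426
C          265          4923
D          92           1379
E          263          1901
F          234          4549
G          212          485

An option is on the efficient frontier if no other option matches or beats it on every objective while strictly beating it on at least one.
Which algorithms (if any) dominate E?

F: memory 234≤263, throughput 4549≥1901 — dominates E.
Others (A, B, C, D, G) are each worse than E on at least one objective.

F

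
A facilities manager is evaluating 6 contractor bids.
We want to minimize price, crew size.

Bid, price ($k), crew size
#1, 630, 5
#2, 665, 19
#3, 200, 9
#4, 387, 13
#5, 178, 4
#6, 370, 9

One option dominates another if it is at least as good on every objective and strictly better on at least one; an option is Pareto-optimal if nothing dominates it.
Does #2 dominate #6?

No

#2 vs #6: #2 is worse on price (665 vs 370), so it does not dominate #6.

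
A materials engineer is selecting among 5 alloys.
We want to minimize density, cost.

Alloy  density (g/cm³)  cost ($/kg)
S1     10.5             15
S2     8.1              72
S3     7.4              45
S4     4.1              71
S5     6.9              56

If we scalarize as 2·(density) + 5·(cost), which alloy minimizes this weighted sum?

S1: 2·10.5 + 5·15 = 96.0
S2: 2·8.1 + 5·72 = 376.2
S3: 2·7.4 + 5·45 = 239.8
S4: 2·4.1 + 5·71 = 363.2
S5: 2·6.9 + 5·56 = 293.8
Lowest: S1 at 96.0.

S1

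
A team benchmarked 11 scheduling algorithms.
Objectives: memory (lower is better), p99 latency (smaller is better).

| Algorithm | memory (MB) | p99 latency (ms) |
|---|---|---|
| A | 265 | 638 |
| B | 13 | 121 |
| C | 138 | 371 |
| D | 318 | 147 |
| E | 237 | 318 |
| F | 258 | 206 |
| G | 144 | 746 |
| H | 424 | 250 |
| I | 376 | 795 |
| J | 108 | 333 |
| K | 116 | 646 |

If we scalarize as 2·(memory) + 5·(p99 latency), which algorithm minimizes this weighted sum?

A: 2·265 + 5·638 = 3720
B: 2·13 + 5·121 = 631
C: 2·138 + 5·371 = 2131
D: 2·318 + 5·147 = 1371
E: 2·237 + 5·318 = 2064
F: 2·258 + 5·206 = 1546
G: 2·144 + 5·746 = 4018
H: 2·424 + 5·250 = 2098
I: 2·376 + 5·795 = 4727
J: 2·108 + 5·333 = 1881
K: 2·116 + 5·646 = 3462
Lowest: B at 631.

B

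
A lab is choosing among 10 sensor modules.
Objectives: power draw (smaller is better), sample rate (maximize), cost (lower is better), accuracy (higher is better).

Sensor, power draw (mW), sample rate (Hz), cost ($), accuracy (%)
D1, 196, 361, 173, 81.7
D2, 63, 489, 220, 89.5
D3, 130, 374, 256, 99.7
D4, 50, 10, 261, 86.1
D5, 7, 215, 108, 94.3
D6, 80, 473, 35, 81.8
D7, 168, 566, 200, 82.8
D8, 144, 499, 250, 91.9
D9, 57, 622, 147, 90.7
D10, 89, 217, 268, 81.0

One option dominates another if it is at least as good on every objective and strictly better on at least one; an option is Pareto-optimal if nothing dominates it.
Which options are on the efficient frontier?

D1: dominated by D6 (power draw 80≤196, sample rate 473≥361, cost 35≤173, accuracy 81.8≥81.7).
D2: dominated by D9 (power draw 57≤63, sample rate 622≥489, cost 147≤220, accuracy 90.7≥89.5).
D3: not dominated (best accuracy).
D4: dominated by D5 (power draw 7≤50, sample rate 215≥10, cost 108≤261, accuracy 94.3≥86.1).
D5: not dominated (best power draw).
D6: not dominated (best cost).
D7: dominated by D9 (power draw 57≤168, sample rate 622≥566, cost 147≤200, accuracy 90.7≥82.8).
D8: not dominated.
D9: not dominated (best sample rate).
D10: dominated by D2 (power draw 63≤89, sample rate 489≥217, cost 220≤268, accuracy 89.5≥81.0).

D3, D5, D6, D8, D9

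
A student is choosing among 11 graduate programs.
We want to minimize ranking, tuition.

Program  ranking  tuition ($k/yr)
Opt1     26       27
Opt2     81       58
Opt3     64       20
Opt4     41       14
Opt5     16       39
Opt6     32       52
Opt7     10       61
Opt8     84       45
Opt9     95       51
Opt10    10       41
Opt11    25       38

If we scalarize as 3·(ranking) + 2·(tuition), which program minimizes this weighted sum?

Opt10

Opt1: 3·26 + 2·27 = 132
Opt2: 3·81 + 2·58 = 359
Opt3: 3·64 + 2·20 = 232
Opt4: 3·41 + 2·14 = 151
Opt5: 3·16 + 2·39 = 126
Opt6: 3·32 + 2·52 = 200
Opt7: 3·10 + 2·61 = 152
Opt8: 3·84 + 2·45 = 342
Opt9: 3·95 + 2·51 = 387
Opt10: 3·10 + 2·41 = 112
Opt11: 3·25 + 2·38 = 151
Lowest: Opt10 at 112.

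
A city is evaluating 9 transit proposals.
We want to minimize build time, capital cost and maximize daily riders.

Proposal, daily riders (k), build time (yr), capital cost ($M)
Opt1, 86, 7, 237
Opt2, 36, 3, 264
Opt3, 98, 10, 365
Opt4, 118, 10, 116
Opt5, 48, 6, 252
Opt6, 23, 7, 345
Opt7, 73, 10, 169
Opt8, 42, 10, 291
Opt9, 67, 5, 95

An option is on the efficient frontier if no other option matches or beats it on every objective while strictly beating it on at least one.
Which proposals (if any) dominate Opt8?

Opt1: daily riders 86≥42, build time 7≤10, capital cost 237≤291 — dominates Opt8.
Opt4: daily riders 118≥42, build time 10≤10, capital cost 116≤291 — dominates Opt8.
Opt5: daily riders 48≥42, build time 6≤10, capital cost 252≤291 — dominates Opt8.
Opt7: daily riders 73≥42, build time 10≤10, capital cost 169≤291 — dominates Opt8.
Opt9: daily riders 67≥42, build time 5≤10, capital cost 95≤291 — dominates Opt8.
Others (Opt2, Opt3, Opt6) are each worse than Opt8 on at least one objective.

Opt1, Opt4, Opt5, Opt7, Opt9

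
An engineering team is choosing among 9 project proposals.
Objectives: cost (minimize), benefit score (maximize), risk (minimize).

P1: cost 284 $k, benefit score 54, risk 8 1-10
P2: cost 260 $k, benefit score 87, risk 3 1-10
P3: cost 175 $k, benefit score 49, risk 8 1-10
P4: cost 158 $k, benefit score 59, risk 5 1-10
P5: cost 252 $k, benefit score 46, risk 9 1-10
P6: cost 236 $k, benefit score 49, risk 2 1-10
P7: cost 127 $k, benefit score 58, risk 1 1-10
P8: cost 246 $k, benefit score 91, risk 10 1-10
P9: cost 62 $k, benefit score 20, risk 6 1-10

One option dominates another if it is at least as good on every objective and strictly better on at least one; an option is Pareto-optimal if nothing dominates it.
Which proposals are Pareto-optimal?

P1: dominated by P2 (cost 260≤284, benefit score 87≥54, risk 3≤8).
P2: not dominated.
P3: dominated by P4 (cost 158≤175, benefit score 59≥49, risk 5≤8).
P4: not dominated.
P5: dominated by P3 (cost 175≤252, benefit score 49≥46, risk 8≤9).
P6: dominated by P7 (cost 127≤236, benefit score 58≥49, risk 1≤2).
P7: not dominated (best risk).
P8: not dominated (best benefit score).
P9: not dominated (best cost).

P2, P4, P7, P8, P9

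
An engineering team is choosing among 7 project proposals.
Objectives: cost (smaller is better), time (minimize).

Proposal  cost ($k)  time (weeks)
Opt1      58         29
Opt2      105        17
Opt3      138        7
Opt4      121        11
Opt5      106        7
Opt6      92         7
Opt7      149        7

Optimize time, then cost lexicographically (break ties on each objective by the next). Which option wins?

First minimize time: best is 7, kept {Opt3, Opt5, Opt6, Opt7}.
Then minimize cost: best is 92, kept {Opt6}.

Opt6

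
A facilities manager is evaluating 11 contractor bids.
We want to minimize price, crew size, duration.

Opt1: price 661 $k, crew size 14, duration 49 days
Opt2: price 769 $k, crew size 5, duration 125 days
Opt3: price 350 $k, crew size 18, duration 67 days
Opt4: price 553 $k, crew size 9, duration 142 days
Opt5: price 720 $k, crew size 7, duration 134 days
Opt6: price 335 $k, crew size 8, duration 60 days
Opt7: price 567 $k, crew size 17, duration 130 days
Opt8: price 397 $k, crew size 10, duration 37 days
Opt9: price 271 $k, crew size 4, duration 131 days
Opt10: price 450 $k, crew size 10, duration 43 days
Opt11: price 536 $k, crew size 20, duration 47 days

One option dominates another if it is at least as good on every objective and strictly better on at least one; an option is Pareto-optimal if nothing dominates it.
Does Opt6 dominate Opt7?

Opt6 vs Opt7: price 335≤567, crew size 8≤17, duration 60≤130 — Opt6 is at least as good on every objective with at least one strict improvement.

Yes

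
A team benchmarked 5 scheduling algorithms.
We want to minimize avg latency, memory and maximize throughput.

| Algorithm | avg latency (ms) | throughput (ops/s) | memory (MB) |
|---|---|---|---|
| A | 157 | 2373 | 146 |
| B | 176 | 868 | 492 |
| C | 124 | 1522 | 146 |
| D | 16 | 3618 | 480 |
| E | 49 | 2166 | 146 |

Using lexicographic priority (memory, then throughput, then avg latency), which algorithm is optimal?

First minimize memory: best is 146, kept {A, C, E}.
Then maximize throughput: best is 2373, kept {A}.

A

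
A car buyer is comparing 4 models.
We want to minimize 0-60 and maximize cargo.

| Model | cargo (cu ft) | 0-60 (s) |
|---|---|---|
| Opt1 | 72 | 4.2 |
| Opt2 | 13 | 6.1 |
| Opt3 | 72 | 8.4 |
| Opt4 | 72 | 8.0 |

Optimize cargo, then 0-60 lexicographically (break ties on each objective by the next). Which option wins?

Opt1

First maximize cargo: best is 72, kept {Opt1, Opt3, Opt4}.
Then minimize 0-60: best is 4.2, kept {Opt1}.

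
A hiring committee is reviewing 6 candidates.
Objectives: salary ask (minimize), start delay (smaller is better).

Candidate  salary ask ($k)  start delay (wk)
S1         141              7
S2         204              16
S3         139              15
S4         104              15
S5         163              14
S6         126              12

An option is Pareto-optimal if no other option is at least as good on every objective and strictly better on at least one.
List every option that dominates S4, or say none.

none

S1: worse on salary ask (141 vs 104).
S2: worse on salary ask (204 vs 104).
S3: worse on salary ask (139 vs 104).
S5: worse on salary ask (163 vs 104).
S6: worse on salary ask (126 vs 104).
No option dominates S4.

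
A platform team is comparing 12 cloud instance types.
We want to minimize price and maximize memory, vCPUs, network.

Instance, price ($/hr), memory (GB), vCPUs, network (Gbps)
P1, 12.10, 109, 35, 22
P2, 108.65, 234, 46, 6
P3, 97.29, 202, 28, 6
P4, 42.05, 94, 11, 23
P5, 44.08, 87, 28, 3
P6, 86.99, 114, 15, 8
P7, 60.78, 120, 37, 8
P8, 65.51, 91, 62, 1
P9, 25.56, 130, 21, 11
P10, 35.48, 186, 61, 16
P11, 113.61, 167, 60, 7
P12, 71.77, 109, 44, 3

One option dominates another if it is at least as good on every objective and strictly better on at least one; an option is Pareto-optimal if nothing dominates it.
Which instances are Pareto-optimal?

P1: not dominated (best price).
P2: not dominated (best memory).
P3: not dominated.
P4: not dominated (best network).
P5: dominated by P1 (price 12.10≤44.08, memory 109≥87, vCPUs 35≥28, network 22≥3).
P6: dominated by P7 (price 60.78≤86.99, memory 120≥114, vCPUs 37≥15, network 8≥8).
P7: dominated by P10 (price 35.48≤60.78, memory 186≥120, vCPUs 61≥37, network 16≥8).
P8: not dominated (best vCPUs).
P9: not dominated.
P10: not dominated.
P11: dominated by P10 (price 35.48≤113.61, memory 186≥167, vCPUs 61≥60, network 16≥7).
P12: dominated by P10 (price 35.48≤71.77, memory 186≥109, vCPUs 61≥44, network 16≥3).

P1, P2, P3, P4, P8, P9, P10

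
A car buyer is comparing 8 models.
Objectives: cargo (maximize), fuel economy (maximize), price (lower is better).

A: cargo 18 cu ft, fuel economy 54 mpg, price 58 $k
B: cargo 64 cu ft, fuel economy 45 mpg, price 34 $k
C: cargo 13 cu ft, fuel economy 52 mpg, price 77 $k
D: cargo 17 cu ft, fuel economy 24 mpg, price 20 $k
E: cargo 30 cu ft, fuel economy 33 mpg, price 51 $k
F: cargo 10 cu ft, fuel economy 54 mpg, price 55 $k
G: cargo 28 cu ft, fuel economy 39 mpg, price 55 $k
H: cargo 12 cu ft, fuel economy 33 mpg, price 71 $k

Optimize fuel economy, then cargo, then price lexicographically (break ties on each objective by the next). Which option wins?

A

First maximize fuel economy: best is 54, kept {A, F}.
Then maximize cargo: best is 18, kept {A}.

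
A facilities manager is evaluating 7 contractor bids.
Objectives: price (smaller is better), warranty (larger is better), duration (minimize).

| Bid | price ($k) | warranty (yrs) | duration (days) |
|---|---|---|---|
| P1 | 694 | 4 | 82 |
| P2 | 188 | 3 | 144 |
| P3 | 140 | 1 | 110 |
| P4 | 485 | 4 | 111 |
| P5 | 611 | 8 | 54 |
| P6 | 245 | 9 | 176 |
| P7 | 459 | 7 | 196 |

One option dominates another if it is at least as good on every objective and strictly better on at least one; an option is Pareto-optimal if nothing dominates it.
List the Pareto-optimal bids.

P1: dominated by P5 (price 611≤694, warranty 8≥4, duration 54≤82).
P2: not dominated.
P3: not dominated (best price).
P4: not dominated.
P5: not dominated (best duration).
P6: not dominated (best warranty).
P7: dominated by P6 (price 245≤459, warranty 9≥7, duration 176≤196).

P2, P3, P4, P5, P6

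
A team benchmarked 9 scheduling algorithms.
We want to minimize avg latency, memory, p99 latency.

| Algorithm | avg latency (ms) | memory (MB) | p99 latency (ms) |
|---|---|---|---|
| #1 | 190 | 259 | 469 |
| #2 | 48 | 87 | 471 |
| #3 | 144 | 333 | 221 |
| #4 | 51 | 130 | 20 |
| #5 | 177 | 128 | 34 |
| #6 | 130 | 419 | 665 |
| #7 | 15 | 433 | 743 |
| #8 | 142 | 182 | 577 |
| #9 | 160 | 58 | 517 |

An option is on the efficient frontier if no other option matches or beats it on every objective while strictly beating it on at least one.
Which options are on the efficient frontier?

#1: dominated by #4 (avg latency 51≤190, memory 130≤259, p99 latency 20≤469).
#2: not dominated.
#3: dominated by #4 (avg latency 51≤144, memory 130≤333, p99 latency 20≤221).
#4: not dominated (best p99 latency).
#5: not dominated.
#6: dominated by #2 (avg latency 48≤130, memory 87≤419, p99 latency 471≤665).
#7: not dominated (best avg latency).
#8: dominated by #2 (avg latency 48≤142, memory 87≤182, p99 latency 471≤577).
#9: not dominated (best memory).

#2, #4, #5, #7, #9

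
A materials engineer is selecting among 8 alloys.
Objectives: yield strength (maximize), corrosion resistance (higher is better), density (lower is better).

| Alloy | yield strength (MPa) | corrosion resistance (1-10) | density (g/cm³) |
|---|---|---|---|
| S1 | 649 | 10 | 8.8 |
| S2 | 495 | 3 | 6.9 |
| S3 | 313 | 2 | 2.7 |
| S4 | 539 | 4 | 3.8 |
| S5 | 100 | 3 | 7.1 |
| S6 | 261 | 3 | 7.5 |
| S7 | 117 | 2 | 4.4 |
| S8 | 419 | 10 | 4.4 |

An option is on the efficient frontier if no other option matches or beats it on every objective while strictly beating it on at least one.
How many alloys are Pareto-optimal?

4

S1: not dominated (best yield strength).
S2: dominated by S4 (yield strength 539≥495, corrosion resistance 4≥3, density 3.8≤6.9).
S3: not dominated (best density).
S4: not dominated.
S5: dominated by S2 (yield strength 495≥100, corrosion resistance 3≥3, density 6.9≤7.1).
S6: dominated by S2 (yield strength 495≥261, corrosion resistance 3≥3, density 6.9≤7.5).
S7: dominated by S3 (yield strength 313≥117, corrosion resistance 2≥2, density 2.7≤4.4).
S8: not dominated.
Pareto-optimal: S1, S3, S4, S8 → 4.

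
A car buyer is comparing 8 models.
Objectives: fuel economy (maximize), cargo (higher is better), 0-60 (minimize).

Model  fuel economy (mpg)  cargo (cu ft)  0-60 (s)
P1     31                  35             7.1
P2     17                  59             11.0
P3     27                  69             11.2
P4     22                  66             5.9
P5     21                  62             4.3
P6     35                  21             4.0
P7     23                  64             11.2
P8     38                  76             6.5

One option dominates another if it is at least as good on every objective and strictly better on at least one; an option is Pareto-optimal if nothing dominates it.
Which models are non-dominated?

P4, P5, P6, P8

P1: dominated by P8 (fuel economy 38≥31, cargo 76≥35, 0-60 6.5≤7.1).
P2: dominated by P4 (fuel economy 22≥17, cargo 66≥59, 0-60 5.9≤11.0).
P3: dominated by P8 (fuel economy 38≥27, cargo 76≥69, 0-60 6.5≤11.2).
P4: not dominated.
P5: not dominated.
P6: not dominated (best 0-60).
P7: dominated by P3 (fuel economy 27≥23, cargo 69≥64, 0-60 11.2≤11.2).
P8: not dominated (best fuel economy).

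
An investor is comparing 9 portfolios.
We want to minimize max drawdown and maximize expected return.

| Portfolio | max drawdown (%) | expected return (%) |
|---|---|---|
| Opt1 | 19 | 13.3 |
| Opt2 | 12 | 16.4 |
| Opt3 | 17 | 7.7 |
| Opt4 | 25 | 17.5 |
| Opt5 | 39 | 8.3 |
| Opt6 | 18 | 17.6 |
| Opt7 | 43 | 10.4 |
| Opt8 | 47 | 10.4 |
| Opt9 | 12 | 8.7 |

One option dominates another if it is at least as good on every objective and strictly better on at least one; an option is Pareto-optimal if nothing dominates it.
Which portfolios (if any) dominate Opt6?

none

Opt1: worse on max drawdown (19 vs 18).
Opt2: worse on expected return (16.4 vs 17.6).
Opt3: worse on expected return (7.7 vs 17.6).
Opt4: worse on max drawdown (25 vs 18).
Opt5: worse on max drawdown (39 vs 18).
Opt7: worse on max drawdown (43 vs 18).
Opt8: worse on max drawdown (47 vs 18).
Opt9: worse on expected return (8.7 vs 17.6).
No option dominates Opt6.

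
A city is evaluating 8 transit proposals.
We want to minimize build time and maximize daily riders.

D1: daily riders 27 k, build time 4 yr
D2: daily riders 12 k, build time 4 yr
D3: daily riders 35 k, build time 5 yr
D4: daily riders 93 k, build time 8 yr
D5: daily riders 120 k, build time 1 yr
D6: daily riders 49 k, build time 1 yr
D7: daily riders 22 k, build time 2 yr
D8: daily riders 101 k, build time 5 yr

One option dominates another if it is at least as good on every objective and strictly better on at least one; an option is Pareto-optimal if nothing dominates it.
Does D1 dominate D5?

No

D1 vs D5: D1 is worse on daily riders (27 vs 120), so it does not dominate D5.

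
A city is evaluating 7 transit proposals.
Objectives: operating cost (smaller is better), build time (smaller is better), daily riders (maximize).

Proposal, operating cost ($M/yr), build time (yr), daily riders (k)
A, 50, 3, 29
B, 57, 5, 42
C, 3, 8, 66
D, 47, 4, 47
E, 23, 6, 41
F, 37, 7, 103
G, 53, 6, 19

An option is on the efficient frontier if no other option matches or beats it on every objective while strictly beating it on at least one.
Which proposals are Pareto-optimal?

A, C, D, E, F

A: not dominated (best build time).
B: dominated by D (operating cost 47≤57, build time 4≤5, daily riders 47≥42).
C: not dominated (best operating cost).
D: not dominated.
E: not dominated.
F: not dominated (best daily riders).
G: dominated by A (operating cost 50≤53, build time 3≤6, daily riders 29≥19).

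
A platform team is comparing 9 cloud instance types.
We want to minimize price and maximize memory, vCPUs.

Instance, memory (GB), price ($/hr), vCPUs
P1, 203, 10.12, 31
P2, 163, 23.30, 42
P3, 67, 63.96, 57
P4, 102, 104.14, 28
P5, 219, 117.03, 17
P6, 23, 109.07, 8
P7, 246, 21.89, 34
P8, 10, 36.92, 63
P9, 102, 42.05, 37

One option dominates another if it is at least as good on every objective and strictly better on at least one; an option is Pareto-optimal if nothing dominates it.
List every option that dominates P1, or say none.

P2: worse on memory (163 vs 203).
P3: worse on memory (67 vs 203).
P4: worse on memory (102 vs 203).
P5: worse on price (117.03 vs 10.12).
P6: worse on memory (23 vs 203).
P7: worse on price (21.89 vs 10.12).
P8: worse on memory (10 vs 203).
P9: worse on memory (102 vs 203).
No option dominates P1.

none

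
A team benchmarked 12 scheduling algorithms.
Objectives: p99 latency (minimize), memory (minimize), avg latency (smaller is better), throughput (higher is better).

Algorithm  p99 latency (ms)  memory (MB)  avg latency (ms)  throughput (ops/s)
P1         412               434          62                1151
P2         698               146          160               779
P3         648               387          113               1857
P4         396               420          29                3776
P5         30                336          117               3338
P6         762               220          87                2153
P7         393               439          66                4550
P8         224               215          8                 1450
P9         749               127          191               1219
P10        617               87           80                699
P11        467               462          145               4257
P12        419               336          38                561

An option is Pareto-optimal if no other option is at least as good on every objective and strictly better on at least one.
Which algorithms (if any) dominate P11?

P7: p99 latency 393≤467, memory 439≤462, avg latency 66≤145, throughput 4550≥4257 — dominates P11.
Others (P1, P2, P3, P4, P5, P6, P8, P9, P10, P12) are each worse than P11 on at least one objective.

P7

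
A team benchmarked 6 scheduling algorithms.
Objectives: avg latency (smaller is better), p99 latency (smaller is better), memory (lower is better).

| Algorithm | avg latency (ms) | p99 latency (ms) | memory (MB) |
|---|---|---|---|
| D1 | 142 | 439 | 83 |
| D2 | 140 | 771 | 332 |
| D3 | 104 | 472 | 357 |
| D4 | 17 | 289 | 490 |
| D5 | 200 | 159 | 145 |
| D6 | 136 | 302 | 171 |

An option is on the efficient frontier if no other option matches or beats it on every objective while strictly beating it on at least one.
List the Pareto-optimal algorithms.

D1: not dominated (best memory).
D2: dominated by D6 (avg latency 136≤140, p99 latency 302≤771, memory 171≤332).
D3: not dominated.
D4: not dominated (best avg latency).
D5: not dominated (best p99 latency).
D6: not dominated.

D1, D3, D4, D5, D6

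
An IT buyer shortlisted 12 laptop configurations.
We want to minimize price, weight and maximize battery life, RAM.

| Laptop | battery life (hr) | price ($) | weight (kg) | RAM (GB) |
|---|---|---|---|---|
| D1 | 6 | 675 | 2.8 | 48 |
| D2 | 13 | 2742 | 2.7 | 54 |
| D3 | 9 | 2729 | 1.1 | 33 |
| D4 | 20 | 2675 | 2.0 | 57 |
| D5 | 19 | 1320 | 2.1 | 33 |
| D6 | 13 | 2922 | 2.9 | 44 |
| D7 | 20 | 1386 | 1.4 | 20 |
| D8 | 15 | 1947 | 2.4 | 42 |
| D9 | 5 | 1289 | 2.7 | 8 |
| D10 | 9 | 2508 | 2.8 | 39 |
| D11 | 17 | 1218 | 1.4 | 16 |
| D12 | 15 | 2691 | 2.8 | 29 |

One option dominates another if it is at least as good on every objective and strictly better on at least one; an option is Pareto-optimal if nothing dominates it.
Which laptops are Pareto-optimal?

D1: not dominated (best price).
D2: dominated by D4 (battery life 20≥13, price 2675≤2742, weight 2.0≤2.7, RAM 57≥54).
D3: not dominated (best weight).
D4: not dominated (best RAM).
D5: not dominated.
D6: dominated by D2 (battery life 13≥13, price 2742≤2922, weight 2.7≤2.9, RAM 54≥44).
D7: not dominated.
D8: not dominated.
D9: dominated by D11 (battery life 17≥5, price 1218≤1289, weight 1.4≤2.7, RAM 16≥8).
D10: dominated by D8 (battery life 15≥9, price 1947≤2508, weight 2.4≤2.8, RAM 42≥39).
D11: not dominated.
D12: dominated by D4 (battery life 20≥15, price 2675≤2691, weight 2.0≤2.8, RAM 57≥29).

D1, D3, D4, D5, D7, D8, D11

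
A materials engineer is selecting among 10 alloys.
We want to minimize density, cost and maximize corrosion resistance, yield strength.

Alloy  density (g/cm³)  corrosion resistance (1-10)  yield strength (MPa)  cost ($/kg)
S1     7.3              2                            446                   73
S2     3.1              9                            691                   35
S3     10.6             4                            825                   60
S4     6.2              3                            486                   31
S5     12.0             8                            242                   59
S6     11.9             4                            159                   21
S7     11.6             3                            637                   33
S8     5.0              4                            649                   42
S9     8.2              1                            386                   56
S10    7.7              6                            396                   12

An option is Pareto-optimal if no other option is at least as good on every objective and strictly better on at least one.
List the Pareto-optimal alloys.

S2, S3, S4, S7, S10

S1: dominated by S2 (density 3.1≤7.3, corrosion resistance 9≥2, yield strength 691≥446, cost 35≤73).
S2: not dominated (best density).
S3: not dominated (best yield strength).
S4: not dominated.
S5: dominated by S2 (density 3.1≤12.0, corrosion resistance 9≥8, yield strength 691≥242, cost 35≤59).
S6: dominated by S10 (density 7.7≤11.9, corrosion resistance 6≥4, yield strength 396≥159, cost 12≤21).
S7: not dominated.
S8: dominated by S2 (density 3.1≤5.0, corrosion resistance 9≥4, yield strength 691≥649, cost 35≤42).
S9: dominated by S2 (density 3.1≤8.2, corrosion resistance 9≥1, yield strength 691≥386, cost 35≤56).
S10: not dominated (best cost).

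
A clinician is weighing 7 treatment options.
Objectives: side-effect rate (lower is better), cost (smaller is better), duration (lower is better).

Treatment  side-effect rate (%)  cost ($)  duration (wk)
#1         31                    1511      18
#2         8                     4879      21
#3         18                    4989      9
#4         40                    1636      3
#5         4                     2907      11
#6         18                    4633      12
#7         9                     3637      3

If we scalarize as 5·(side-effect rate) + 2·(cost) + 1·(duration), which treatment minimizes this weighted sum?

#1

#1: 5·31 + 2·1511 + 1·18 = 3195
#2: 5·8 + 2·4879 + 1·21 = 9819
#3: 5·18 + 2·4989 + 1·9 = 10077
#4: 5·40 + 2·1636 + 1·3 = 3475
#5: 5·4 + 2·2907 + 1·11 = 5845
#6: 5·18 + 2·4633 + 1·12 = 9368
#7: 5·9 + 2·3637 + 1·3 = 7322
Lowest: #1 at 3195.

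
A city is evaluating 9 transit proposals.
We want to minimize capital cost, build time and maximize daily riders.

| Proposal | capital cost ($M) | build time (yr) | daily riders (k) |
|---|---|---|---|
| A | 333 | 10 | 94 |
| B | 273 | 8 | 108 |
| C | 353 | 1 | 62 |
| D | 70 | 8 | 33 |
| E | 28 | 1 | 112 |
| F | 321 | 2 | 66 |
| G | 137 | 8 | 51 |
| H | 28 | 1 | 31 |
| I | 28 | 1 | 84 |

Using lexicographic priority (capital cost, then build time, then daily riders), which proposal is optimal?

First minimize capital cost: best is 28, kept {E, H, I}.
Then minimize build time: best is 1, kept {E, H, I}.
Then maximize daily riders: best is 112, kept {E}.

E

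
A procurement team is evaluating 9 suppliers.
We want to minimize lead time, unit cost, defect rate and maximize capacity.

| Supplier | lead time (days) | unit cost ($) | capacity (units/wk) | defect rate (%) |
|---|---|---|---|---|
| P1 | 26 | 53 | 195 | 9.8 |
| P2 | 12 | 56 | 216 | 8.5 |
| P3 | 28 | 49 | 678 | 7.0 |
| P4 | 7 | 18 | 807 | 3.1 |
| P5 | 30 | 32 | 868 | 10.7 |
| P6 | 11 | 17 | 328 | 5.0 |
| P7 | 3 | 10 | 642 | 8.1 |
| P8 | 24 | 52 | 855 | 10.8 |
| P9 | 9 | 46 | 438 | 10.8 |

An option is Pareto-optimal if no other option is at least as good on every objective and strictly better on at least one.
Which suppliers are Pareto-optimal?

P4, P5, P6, P7, P8

P1: dominated by P4 (lead time 7≤26, unit cost 18≤53, capacity 807≥195, defect rate 3.1≤9.8).
P2: dominated by P4 (lead time 7≤12, unit cost 18≤56, capacity 807≥216, defect rate 3.1≤8.5).
P3: dominated by P4 (lead time 7≤28, unit cost 18≤49, capacity 807≥678, defect rate 3.1≤7.0).
P4: not dominated (best defect rate).
P5: not dominated (best capacity).
P6: not dominated.
P7: not dominated (best lead time).
P8: not dominated.
P9: dominated by P4 (lead time 7≤9, unit cost 18≤46, capacity 807≥438, defect rate 3.1≤10.8).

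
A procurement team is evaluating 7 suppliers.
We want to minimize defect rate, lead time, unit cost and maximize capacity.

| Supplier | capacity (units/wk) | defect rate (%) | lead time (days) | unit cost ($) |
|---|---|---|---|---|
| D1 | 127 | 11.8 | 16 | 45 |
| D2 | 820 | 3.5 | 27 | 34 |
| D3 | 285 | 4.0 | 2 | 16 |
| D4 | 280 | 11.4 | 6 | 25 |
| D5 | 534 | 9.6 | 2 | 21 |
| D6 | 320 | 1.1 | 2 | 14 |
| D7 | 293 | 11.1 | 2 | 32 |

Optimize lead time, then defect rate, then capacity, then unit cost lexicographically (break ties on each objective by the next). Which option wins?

First minimize lead time: best is 2, kept {D3, D5, D6, D7}.
Then minimize defect rate: best is 1.1, kept {D6}.

D6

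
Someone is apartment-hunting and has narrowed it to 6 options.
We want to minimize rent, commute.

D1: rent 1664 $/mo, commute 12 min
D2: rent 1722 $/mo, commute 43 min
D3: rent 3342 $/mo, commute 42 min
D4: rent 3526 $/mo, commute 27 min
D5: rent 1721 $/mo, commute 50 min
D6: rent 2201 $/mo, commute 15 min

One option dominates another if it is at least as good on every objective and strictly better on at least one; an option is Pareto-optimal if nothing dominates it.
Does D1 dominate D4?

Yes

D1 vs D4: rent 1664≤3526, commute 12≤27 — D1 is at least as good on every objective with at least one strict improvement.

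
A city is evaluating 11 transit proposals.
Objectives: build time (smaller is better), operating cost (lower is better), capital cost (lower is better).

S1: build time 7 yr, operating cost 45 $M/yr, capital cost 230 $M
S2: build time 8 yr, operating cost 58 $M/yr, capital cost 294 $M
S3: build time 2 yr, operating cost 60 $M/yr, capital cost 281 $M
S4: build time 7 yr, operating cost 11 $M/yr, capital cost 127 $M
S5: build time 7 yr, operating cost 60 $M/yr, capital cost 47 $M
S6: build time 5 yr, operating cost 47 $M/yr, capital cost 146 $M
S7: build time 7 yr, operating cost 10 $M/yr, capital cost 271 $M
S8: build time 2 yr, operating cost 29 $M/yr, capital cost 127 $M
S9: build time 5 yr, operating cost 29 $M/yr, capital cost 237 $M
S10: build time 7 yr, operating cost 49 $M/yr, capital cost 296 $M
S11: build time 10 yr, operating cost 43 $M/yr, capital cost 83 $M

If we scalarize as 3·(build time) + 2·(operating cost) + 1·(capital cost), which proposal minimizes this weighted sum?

S1: 3·7 + 2·45 + 1·230 = 341
S2: 3·8 + 2·58 + 1·294 = 434
S3: 3·2 + 2·60 + 1·281 = 407
S4: 3·7 + 2·11 + 1·127 = 170
S5: 3·7 + 2·60 + 1·47 = 188
S6: 3·5 + 2·47 + 1·146 = 255
S7: 3·7 + 2·10 + 1·271 = 312
S8: 3·2 + 2·29 + 1·127 = 191
S9: 3·5 + 2·29 + 1·237 = 310
S10: 3·7 + 2·49 + 1·296 = 415
S11: 3·10 + 2·43 + 1·83 = 199
Lowest: S4 at 170.

S4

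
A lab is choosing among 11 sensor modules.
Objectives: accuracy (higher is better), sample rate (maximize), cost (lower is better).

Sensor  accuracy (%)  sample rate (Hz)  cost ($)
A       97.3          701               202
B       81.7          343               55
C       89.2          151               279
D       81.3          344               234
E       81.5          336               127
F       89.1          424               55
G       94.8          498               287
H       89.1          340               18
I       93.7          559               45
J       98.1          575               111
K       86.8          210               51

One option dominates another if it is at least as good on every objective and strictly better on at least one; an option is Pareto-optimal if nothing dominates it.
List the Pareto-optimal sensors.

A: not dominated (best sample rate).
B: dominated by F (accuracy 89.1≥81.7, sample rate 424≥343, cost 55≤55).
C: dominated by A (accuracy 97.3≥89.2, sample rate 701≥151, cost 202≤279).
D: dominated by A (accuracy 97.3≥81.3, sample rate 701≥344, cost 202≤234).
E: dominated by B (accuracy 81.7≥81.5, sample rate 343≥336, cost 55≤127).
F: dominated by I (accuracy 93.7≥89.1, sample rate 559≥424, cost 45≤55).
G: dominated by A (accuracy 97.3≥94.8, sample rate 701≥498, cost 202≤287).
H: not dominated (best cost).
I: not dominated.
J: not dominated (best accuracy).
K: dominated by H (accuracy 89.1≥86.8, sample rate 340≥210, cost 18≤51).

A, H, I, J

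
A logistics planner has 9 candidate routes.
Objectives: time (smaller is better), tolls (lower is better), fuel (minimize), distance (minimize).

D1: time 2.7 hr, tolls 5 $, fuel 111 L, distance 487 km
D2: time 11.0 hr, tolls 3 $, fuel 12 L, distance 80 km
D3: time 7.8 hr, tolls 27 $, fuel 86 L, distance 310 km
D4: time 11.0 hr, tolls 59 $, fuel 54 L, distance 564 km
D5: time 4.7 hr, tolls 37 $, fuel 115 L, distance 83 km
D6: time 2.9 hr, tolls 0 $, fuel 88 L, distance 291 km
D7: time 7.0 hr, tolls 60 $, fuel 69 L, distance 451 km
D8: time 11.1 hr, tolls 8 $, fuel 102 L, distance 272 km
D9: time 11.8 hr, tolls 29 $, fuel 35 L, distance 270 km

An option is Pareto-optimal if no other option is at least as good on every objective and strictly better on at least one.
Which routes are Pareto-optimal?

D1, D2, D3, D5, D6, D7

D1: not dominated (best time).
D2: not dominated (best fuel).
D3: not dominated.
D4: dominated by D2 (time 11.0≤11.0, tolls 3≤59, fuel 12≤54, distance 80≤564).
D5: not dominated.
D6: not dominated (best tolls).
D7: not dominated.
D8: dominated by D2 (time 11.0≤11.1, tolls 3≤8, fuel 12≤102, distance 80≤272).
D9: dominated by D2 (time 11.0≤11.8, tolls 3≤29, fuel 12≤35, distance 80≤270).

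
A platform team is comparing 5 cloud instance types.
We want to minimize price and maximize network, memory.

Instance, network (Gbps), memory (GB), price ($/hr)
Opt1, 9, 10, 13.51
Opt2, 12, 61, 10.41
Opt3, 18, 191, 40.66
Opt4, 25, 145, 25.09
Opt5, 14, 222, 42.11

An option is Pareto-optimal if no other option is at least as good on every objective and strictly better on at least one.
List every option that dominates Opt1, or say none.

Opt2: network 12≥9, memory 61≥10, price 10.41≤13.51 — dominates Opt1.
Others (Opt3, Opt4, Opt5) are each worse than Opt1 on at least one objective.

Opt2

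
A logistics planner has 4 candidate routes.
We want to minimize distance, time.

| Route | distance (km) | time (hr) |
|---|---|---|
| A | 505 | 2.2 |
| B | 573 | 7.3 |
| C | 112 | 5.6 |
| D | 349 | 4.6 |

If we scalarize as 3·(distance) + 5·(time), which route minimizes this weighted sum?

A: 3·505 + 5·2.2 = 1526.0
B: 3·573 + 5·7.3 = 1755.5
C: 3·112 + 5·5.6 = 364.0
D: 3·349 + 5·4.6 = 1070.0
Lowest: C at 364.0.

C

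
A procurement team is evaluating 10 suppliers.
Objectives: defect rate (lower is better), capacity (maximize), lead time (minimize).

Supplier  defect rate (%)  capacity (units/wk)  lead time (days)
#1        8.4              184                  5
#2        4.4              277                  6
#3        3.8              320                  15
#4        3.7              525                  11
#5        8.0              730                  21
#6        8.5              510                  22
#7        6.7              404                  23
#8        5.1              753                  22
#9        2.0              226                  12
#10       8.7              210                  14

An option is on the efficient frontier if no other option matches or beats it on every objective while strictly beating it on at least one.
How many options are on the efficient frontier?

#1: not dominated (best lead time).
#2: not dominated.
#3: dominated by #4 (defect rate 3.7≤3.8, capacity 525≥320, lead time 11≤15).
#4: not dominated.
#5: not dominated.
#6: dominated by #4 (defect rate 3.7≤8.5, capacity 525≥510, lead time 11≤22).
#7: dominated by #4 (defect rate 3.7≤6.7, capacity 525≥404, lead time 11≤23).
#8: not dominated (best capacity).
#9: not dominated (best defect rate).
#10: dominated by #2 (defect rate 4.4≤8.7, capacity 277≥210, lead time 6≤14).
Pareto-optimal: #1, #2, #4, #5, #8, #9 → 6.

6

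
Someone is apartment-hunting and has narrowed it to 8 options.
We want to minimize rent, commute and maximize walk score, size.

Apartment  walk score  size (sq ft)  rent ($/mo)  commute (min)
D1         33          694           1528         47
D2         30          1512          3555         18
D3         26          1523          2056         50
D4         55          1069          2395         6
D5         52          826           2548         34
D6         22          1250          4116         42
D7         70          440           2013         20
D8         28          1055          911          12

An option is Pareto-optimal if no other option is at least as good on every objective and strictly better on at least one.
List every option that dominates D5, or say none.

D4: walk score 55≥52, size 1069≥826, rent 2395≤2548, commute 6≤34 — dominates D5.
Others (D1, D2, D3, D6, D7, D8) are each worse than D5 on at least one objective.

D4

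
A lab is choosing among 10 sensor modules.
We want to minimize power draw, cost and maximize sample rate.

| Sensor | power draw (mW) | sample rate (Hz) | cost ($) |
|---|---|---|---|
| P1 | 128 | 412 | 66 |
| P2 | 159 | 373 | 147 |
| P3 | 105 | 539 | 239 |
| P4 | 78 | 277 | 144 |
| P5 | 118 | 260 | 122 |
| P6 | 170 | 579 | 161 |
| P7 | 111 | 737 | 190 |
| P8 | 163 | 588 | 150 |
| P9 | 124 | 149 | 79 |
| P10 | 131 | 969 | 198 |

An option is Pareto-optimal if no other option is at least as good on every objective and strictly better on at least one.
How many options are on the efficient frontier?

8

P1: not dominated (best cost).
P2: dominated by P1 (power draw 128≤159, sample rate 412≥373, cost 66≤147).
P3: not dominated.
P4: not dominated (best power draw).
P5: not dominated.
P6: dominated by P8 (power draw 163≤170, sample rate 588≥579, cost 150≤161).
P7: not dominated.
P8: not dominated.
P9: not dominated.
P10: not dominated (best sample rate).
Pareto-optimal: P1, P3, P4, P5, P7, P8, P9, P10 → 8.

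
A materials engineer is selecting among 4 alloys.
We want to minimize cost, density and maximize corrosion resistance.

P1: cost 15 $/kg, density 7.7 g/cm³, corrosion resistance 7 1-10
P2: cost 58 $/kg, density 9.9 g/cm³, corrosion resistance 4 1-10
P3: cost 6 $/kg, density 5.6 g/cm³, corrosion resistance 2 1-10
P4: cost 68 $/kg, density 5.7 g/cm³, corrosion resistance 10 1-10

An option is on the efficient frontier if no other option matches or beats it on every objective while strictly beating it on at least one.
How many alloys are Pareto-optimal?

P1: not dominated.
P2: dominated by P1 (cost 15≤58, density 7.7≤9.9, corrosion resistance 7≥4).
P3: not dominated (best cost).
P4: not dominated (best corrosion resistance).
Pareto-optimal: P1, P3, P4 → 3.

3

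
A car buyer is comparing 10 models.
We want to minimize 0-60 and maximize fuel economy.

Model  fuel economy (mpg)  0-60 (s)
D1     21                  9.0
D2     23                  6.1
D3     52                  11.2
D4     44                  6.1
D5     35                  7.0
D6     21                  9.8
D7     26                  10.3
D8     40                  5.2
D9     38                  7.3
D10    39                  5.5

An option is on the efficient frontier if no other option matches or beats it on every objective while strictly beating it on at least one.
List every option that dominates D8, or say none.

none

D1: worse on fuel economy (21 vs 40).
D2: worse on fuel economy (23 vs 40).
D3: worse on 0-60 (11.2 vs 5.2).
D4: worse on 0-60 (6.1 vs 5.2).
D5: worse on fuel economy (35 vs 40).
D6: worse on fuel economy (21 vs 40).
D7: worse on fuel economy (26 vs 40).
D9: worse on fuel economy (38 vs 40).
D10: worse on fuel economy (39 vs 40).
No option dominates D8.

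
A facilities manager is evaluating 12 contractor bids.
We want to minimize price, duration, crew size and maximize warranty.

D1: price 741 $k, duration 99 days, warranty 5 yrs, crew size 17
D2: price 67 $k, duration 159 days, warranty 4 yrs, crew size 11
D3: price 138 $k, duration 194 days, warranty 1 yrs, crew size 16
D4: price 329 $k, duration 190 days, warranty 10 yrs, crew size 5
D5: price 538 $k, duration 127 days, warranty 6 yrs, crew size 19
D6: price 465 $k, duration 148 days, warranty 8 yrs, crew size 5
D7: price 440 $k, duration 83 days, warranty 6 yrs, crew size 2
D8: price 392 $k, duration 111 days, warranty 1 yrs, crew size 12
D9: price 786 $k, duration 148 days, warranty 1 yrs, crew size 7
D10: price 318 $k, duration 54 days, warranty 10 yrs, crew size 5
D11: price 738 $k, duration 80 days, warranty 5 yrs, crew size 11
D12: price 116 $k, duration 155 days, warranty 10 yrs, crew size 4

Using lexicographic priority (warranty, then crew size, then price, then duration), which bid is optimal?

First maximize warranty: best is 10, kept {D4, D10, D12}.
Then minimize crew size: best is 4, kept {D12}.

D12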